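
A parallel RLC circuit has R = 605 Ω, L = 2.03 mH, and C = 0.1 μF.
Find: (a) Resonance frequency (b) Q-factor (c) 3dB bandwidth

Step 1 — Resonance: ω₀ = 1/√(LC) = 1/√(0.00203·1e-07) = 7.019e+04 rad/s.
Step 2 — f₀ = ω₀/(2π) = 1.117e+04 Hz.
Step 3 — Parallel Q: Q = R/(ω₀L) = 605/(7.019e+04·0.00203) = 4.246.
Step 4 — Bandwidth: Δω = ω₀/Q = 1.653e+04 rad/s; BW = Δω/(2π) = 2631 Hz.

(a) f₀ = 1.117e+04 Hz  (b) Q = 4.246  (c) BW = 2631 Hz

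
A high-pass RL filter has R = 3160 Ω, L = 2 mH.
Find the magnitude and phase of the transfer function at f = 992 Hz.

Step 1 — Angular frequency: ω = 2π·992 = 6233 rad/s.
Step 2 — Transfer function: H(jω) = jωL/(R + jωL).
Step 3 — Numerator jωL = j·12.47; denominator R + jωL = 3160 + j12.47.
Step 4 — H = 1.556e-05 + j0.003945.
Step 5 — Magnitude: |H| = 0.003945 (-48.1 dB); phase: φ = 89.8°.

|H| = 0.003945 (-48.1 dB), φ = 89.8°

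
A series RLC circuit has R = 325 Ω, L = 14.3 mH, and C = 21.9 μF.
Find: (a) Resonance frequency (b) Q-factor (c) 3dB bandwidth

Step 1 — Resonance condition Im(Z)=0 gives ω₀ = 1/√(LC).
Step 2 — ω₀ = 1/√(0.0143·2.19e-05) = 1787 rad/s.
Step 3 — f₀ = ω₀/(2π) = 284.4 Hz.
Step 4 — Series Q: Q = ω₀L/R = 1787·0.0143/325 = 0.07863.
Step 5 — 3dB bandwidth: Δω = ω₀/Q = 2.273e+04 rad/s; BW = Δω/(2π) = 3617 Hz.

(a) f₀ = 284.4 Hz  (b) Q = 0.07863  (c) BW = 3617 Hz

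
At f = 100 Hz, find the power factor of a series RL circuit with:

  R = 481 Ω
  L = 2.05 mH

Step 1 — Angular frequency: ω = 2π·f = 2π·100 = 628.3 rad/s.
Step 2 — Component impedances:
  R: Z = R = 481 Ω
  L: Z = jωL = j·628.3·0.00205 = 0 + j1.288 Ω
Step 3 — Series combination: Z_total = R + L = 481 + j1.288 Ω = 481∠0.2° Ω.
Step 4 — Power factor: PF = cos(φ) = Re(Z)/|Z| = 481/481 = 1.
Step 5 — Type: Im(Z) = 1.288 ⇒ lagging (phase φ = 0.2°).

PF = 1 (lagging, φ = 0.2°)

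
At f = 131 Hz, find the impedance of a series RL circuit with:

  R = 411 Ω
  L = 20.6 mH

Step 1 — Angular frequency: ω = 2π·f = 2π·131 = 823.1 rad/s.
Step 2 — Component impedances:
  R: Z = R = 411 Ω
  L: Z = jωL = j·823.1·0.0206 = 0 + j16.96 Ω
Step 3 — Series combination: Z_total = R + L = 411 + j16.96 Ω = 411.3∠2.4° Ω.

Z = 411 + j16.96 Ω = 411.3∠2.4° Ω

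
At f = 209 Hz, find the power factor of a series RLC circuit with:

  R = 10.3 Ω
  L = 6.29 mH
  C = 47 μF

Step 1 — Angular frequency: ω = 2π·f = 2π·209 = 1313 rad/s.
Step 2 — Component impedances:
  R: Z = R = 10.3 Ω
  L: Z = jωL = j·1313·0.00629 = 0 + j8.26 Ω
  C: Z = 1/(jωC) = -j/(ω·C) = 0 - j16.2 Ω
Step 3 — Series combination: Z_total = R + L + C = 10.3 - j7.942 Ω = 13.01∠-37.6° Ω.
Step 4 — Power factor: PF = cos(φ) = Re(Z)/|Z| = 10.3/13.007 = 0.7919.
Step 5 — Type: Im(Z) = -7.942 ⇒ leading (phase φ = -37.6°).

PF = 0.7919 (leading, φ = -37.6°)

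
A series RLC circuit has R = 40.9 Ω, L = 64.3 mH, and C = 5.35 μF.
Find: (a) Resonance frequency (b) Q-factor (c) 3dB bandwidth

Step 1 — Resonance: ω₀ = 1/√(LC) = 1/√(0.0643·5.35e-06) = 1705 rad/s.
Step 2 — f₀ = ω₀/(2π) = 271.4 Hz.
Step 3 — Series Q: Q = ω₀L/R = 1705·0.0643/40.9 = 2.68.
Step 4 — Bandwidth: Δω = ω₀/Q = 636.1 rad/s; BW = Δω/(2π) = 101.2 Hz.

(a) f₀ = 271.4 Hz  (b) Q = 2.68  (c) BW = 101.2 Hz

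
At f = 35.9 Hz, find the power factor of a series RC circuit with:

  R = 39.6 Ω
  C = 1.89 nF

Step 1 — Angular frequency: ω = 2π·f = 2π·35.9 = 225.6 rad/s.
Step 2 — Component impedances:
  R: Z = R = 39.6 Ω
  C: Z = 1/(jωC) = -j/(ω·C) = 0 - j2.346e+06 Ω
Step 3 — Series combination: Z_total = R + C = 39.6 - j2.346e+06 Ω = 2.346e+06∠-90.0° Ω.
Step 4 — Power factor: PF = cos(φ) = Re(Z)/|Z| = 39.6/2.346e+06 = 1.688e-05.
Step 5 — Type: Im(Z) = -2.346e+06 ⇒ leading (phase φ = -90.0°).

PF = 1.688e-05 (leading, φ = -90.0°)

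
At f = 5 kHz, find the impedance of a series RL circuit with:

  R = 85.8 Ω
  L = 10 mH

Step 1 — Angular frequency: ω = 2π·f = 2π·5000 = 3.142e+04 rad/s.
Step 2 — Component impedances:
  R: Z = R = 85.8 Ω
  L: Z = jωL = j·3.142e+04·0.01 = 0 + j314.2 Ω
Step 3 — Series combination: Z_total = R + L = 85.8 + j314.2 Ω = 325.7∠74.7° Ω.

Z = 85.8 + j314.2 Ω = 325.7∠74.7° Ω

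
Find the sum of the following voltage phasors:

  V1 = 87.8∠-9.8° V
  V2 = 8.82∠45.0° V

Step 1 — Convert each phasor to rectangular form:
  V1 = 87.8·(cos(-9.8°) + j·sin(-9.8°)) = 86.52 - j14.94 V
  V2 = 8.82·(cos(45.0°) + j·sin(45.0°)) = 6.237 + j6.237 V
Step 2 — Sum components: V_total = 92.76 - j8.708 V.
Step 3 — Convert to polar: |V_total| = 93.16 V, ∠V_total = -5.4°.

V_total = 93.16∠-5.4° V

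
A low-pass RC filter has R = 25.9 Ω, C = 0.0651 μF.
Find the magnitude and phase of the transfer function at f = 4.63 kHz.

Step 1 — Angular frequency: ω = 2π·4630 = 2.909e+04 rad/s.
Step 2 — Transfer function: H(jω) = 1/(1 + jωRC).
Step 3 — Denominator: 1 + jωRC = 1 + j·2.909e+04·25.9·6.51e-08 = 1 + j0.04905.
Step 4 — H = 0.9976 - j0.04893.
Step 5 — Magnitude: |H| = 0.9988 (-0.0 dB); phase: φ = -2.8°.

|H| = 0.9988 (-0.0 dB), φ = -2.8°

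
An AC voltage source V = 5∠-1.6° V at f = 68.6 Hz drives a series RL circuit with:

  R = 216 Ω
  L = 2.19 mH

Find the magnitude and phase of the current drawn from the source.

Step 1 — Angular frequency: ω = 2π·f = 2π·68.6 = 431 rad/s.
Step 2 — Component impedances:
  R: Z = R = 216 Ω
  L: Z = jωL = j·431·0.00219 = 0 + j0.9439 Ω
Step 3 — Series combination: Z_total = R + L = 216 + j0.9439 Ω = 216∠0.3° Ω.
Step 4 — Source phasor: V = 5∠-1.6° V = 4.998 - j0.1396 V.
Step 5 — Ohm's law: I = V / Z_total = (4.998 - j0.1396) / (216 + j0.9439) = 0.02314 - j0.0007474 A.
Step 6 — Convert to polar: |I| = 0.02315 A, ∠I = -1.9°.

I = 0.02315∠-1.9° A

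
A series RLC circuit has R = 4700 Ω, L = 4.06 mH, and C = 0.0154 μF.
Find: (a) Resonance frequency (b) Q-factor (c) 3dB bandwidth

Step 1 — Resonance: ω₀ = 1/√(LC) = 1/√(0.00406·1.54e-08) = 1.265e+05 rad/s.
Step 2 — f₀ = ω₀/(2π) = 2.013e+04 Hz.
Step 3 — Series Q: Q = ω₀L/R = 1.265e+05·0.00406/4700 = 0.1092.
Step 4 — Bandwidth: Δω = ω₀/Q = 1.158e+06 rad/s; BW = Δω/(2π) = 1.842e+05 Hz.

(a) f₀ = 2.013e+04 Hz  (b) Q = 0.1092  (c) BW = 1.842e+05 Hz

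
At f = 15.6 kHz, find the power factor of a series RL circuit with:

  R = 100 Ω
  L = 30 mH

Step 1 — Angular frequency: ω = 2π·f = 2π·1.56e+04 = 9.802e+04 rad/s.
Step 2 — Component impedances:
  R: Z = R = 100 Ω
  L: Z = jωL = j·9.802e+04·0.03 = 0 + j2941 Ω
Step 3 — Series combination: Z_total = R + L = 100 + j2941 Ω = 2942∠88.1° Ω.
Step 4 — Power factor: PF = cos(φ) = Re(Z)/|Z| = 100/2942 = 0.03399.
Step 5 — Type: Im(Z) = 2941 ⇒ lagging (phase φ = 88.1°).

PF = 0.03399 (lagging, φ = 88.1°)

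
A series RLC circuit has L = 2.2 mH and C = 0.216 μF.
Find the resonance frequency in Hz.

Step 1 — Resonance condition Im(Z)=0 gives ω₀ = 1/√(LC).
Step 2 — ω₀ = 1/√(0.0022·2.16e-07) = 4.587e+04 rad/s.
Step 3 — f₀ = ω₀/(2π) = 7301 Hz.

f₀ = 7301 Hz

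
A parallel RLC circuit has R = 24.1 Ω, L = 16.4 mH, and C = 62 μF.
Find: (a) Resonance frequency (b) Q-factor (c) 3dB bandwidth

Step 1 — Resonance: ω₀ = 1/√(LC) = 1/√(0.0164·6.2e-05) = 991.7 rad/s.
Step 2 — f₀ = ω₀/(2π) = 157.8 Hz.
Step 3 — Parallel Q: Q = R/(ω₀L) = 24.1/(991.7·0.0164) = 1.482.
Step 4 — Bandwidth: Δω = ω₀/Q = 669.3 rad/s; BW = Δω/(2π) = 106.5 Hz.

(a) f₀ = 157.8 Hz  (b) Q = 1.482  (c) BW = 106.5 Hz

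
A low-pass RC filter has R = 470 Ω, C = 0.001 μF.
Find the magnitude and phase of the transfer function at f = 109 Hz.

Step 1 — Angular frequency: ω = 2π·109 = 684.9 rad/s.
Step 2 — Transfer function: H(jω) = 1/(1 + jωRC).
Step 3 — Denominator: 1 + jωRC = 1 + j·684.9·470·1e-09 = 1 + j0.0003219.
Step 4 — H = 1 - j0.0003219.
Step 5 — Magnitude: |H| = 1 (-0.0 dB); phase: φ = -0.0°.

|H| = 1 (-0.0 dB), φ = -0.0°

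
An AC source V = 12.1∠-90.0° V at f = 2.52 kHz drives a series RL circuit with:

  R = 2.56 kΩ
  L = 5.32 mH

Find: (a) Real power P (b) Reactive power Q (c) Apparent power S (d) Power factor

Step 1 — Angular frequency: ω = 2π·f = 2π·2520 = 1.583e+04 rad/s.
Step 2 — Component impedances:
  R: Z = R = 2560 Ω
  L: Z = jωL = j·1.583e+04·0.00532 = 0 + j84.23 Ω
Step 3 — Series combination: Z_total = R + L = 2560 + j84.23 Ω = 2561∠1.9° Ω.
Step 4 — Source phasor: V = 12.1∠-90.0° V = 0 - j12.1 V.
Step 5 — Current: I = V / Z = -0.0001554 - j0.004721 A = 0.004724∠-91.9° A.
Step 6 — Complex power: S = V·I* = 0.05713 + j0.00188 VA.
Step 7 — Real power: P = Re(S) = 0.05713 W.
Step 8 — Reactive power: Q = Im(S) = 0.00188 VAR.
Step 9 — Apparent power: |S| = 0.05716 VA.
Step 10 — Power factor: PF = P/|S| = 0.9995 (lagging).

(a) P = 0.05713 W  (b) Q = 0.00188 VAR  (c) S = 0.05716 VA  (d) PF = 0.9995 (lagging)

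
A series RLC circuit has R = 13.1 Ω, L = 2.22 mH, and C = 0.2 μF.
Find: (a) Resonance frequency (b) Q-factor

Step 1 — Resonance condition Im(Z)=0 gives ω₀ = 1/√(LC).
Step 2 — ω₀ = 1/√(0.00222·2e-07) = 4.746e+04 rad/s.
Step 3 — f₀ = ω₀/(2π) = 7553 Hz.
Step 4 — Series Q: Q = ω₀L/R = 4.746e+04·0.00222/13.1 = 8.042.

(a) f₀ = 7553 Hz  (b) Q = 8.042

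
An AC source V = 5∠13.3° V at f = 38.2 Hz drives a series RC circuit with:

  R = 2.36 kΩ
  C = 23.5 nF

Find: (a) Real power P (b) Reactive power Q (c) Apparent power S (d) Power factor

Step 1 — Angular frequency: ω = 2π·f = 2π·38.2 = 240 rad/s.
Step 2 — Component impedances:
  R: Z = R = 2360 Ω
  C: Z = 1/(jωC) = -j/(ω·C) = 0 - j1.773e+05 Ω
Step 3 — Series combination: Z_total = R + C = 2360 - j1.773e+05 Ω = 1.773e+05∠-89.2° Ω.
Step 4 — Source phasor: V = 5∠13.3° V = 4.866 + j1.15 V.
Step 5 — Current: I = V / Z = -6.121e-06 + j2.753e-05 A = 2.82e-05∠102.5° A.
Step 6 — Complex power: S = V·I* = 1.877e-06 - j0.000141 VA.
Step 7 — Real power: P = Re(S) = 1.877e-06 W.
Step 8 — Reactive power: Q = Im(S) = -0.000141 VAR.
Step 9 — Apparent power: |S| = 0.000141 VA.
Step 10 — Power factor: PF = P/|S| = 0.01331 (leading).

(a) P = 1.877e-06 W  (b) Q = -0.000141 VAR  (c) S = 0.000141 VA  (d) PF = 0.01331 (leading)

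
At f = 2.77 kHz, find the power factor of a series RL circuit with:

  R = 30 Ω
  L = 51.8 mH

Step 1 — Angular frequency: ω = 2π·f = 2π·2770 = 1.74e+04 rad/s.
Step 2 — Component impedances:
  R: Z = R = 30 Ω
  L: Z = jωL = j·1.74e+04·0.0518 = 0 + j901.5 Ω
Step 3 — Series combination: Z_total = R + L = 30 + j901.5 Ω = 902∠88.1° Ω.
Step 4 — Power factor: PF = cos(φ) = Re(Z)/|Z| = 30/902 = 0.03326.
Step 5 — Type: Im(Z) = 901.5 ⇒ lagging (phase φ = 88.1°).

PF = 0.03326 (lagging, φ = 88.1°)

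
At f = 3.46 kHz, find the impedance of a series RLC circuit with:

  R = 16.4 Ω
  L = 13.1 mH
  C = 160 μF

Step 1 — Angular frequency: ω = 2π·f = 2π·3460 = 2.174e+04 rad/s.
Step 2 — Component impedances:
  R: Z = R = 16.4 Ω
  L: Z = jωL = j·2.174e+04·0.0131 = 0 + j284.8 Ω
  C: Z = 1/(jωC) = -j/(ω·C) = 0 - j0.2875 Ω
Step 3 — Series combination: Z_total = R + L + C = 16.4 + j284.5 Ω = 285∠86.7° Ω.

Z = 16.4 + j284.5 Ω = 285∠86.7° Ω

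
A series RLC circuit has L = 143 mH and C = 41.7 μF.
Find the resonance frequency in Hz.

Step 1 — Resonance condition Im(Z)=0 gives ω₀ = 1/√(LC).
Step 2 — ω₀ = 1/√(0.143·4.17e-05) = 409.5 rad/s.
Step 3 — f₀ = ω₀/(2π) = 65.18 Hz.

f₀ = 65.18 Hz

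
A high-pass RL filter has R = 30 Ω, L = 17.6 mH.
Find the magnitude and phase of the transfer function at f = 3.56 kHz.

Step 1 — Angular frequency: ω = 2π·3560 = 2.237e+04 rad/s.
Step 2 — Transfer function: H(jω) = jωL/(R + jωL).
Step 3 — Numerator jωL = j·393.7; denominator R + jωL = 30 + j393.7.
Step 4 — H = 0.9942 + j0.07576.
Step 5 — Magnitude: |H| = 0.9971 (-0.0 dB); phase: φ = 4.4°.

|H| = 0.9971 (-0.0 dB), φ = 4.4°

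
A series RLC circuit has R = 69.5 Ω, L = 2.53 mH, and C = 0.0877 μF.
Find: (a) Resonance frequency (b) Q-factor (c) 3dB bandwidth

Step 1 — Resonance: ω₀ = 1/√(LC) = 1/√(0.00253·8.77e-08) = 6.713e+04 rad/s.
Step 2 — f₀ = ω₀/(2π) = 1.068e+04 Hz.
Step 3 — Series Q: Q = ω₀L/R = 6.713e+04·0.00253/69.5 = 2.444.
Step 4 — Bandwidth: Δω = ω₀/Q = 2.747e+04 rad/s; BW = Δω/(2π) = 4372 Hz.

(a) f₀ = 1.068e+04 Hz  (b) Q = 2.444  (c) BW = 4372 Hz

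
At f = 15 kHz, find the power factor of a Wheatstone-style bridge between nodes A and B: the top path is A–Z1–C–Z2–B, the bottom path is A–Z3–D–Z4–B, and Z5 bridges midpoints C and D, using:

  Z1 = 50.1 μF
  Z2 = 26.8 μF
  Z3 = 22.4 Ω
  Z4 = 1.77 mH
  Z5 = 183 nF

Step 1 — Angular frequency: ω = 2π·f = 2π·1.5e+04 = 9.425e+04 rad/s.
Step 2 — Component impedances:
  Z1: Z = 1/(jωC) = -j/(ω·C) = 0 - j0.2118 Ω
  Z2: Z = 1/(jωC) = -j/(ω·C) = 0 - j0.3959 Ω
  Z3: Z = R = 22.4 Ω
  Z4: Z = jωL = j·9.425e+04·0.00177 = 0 + j166.8 Ω
  Z5: Z = 1/(jωC) = -j/(ω·C) = 0 - j57.98 Ω
Step 3 — Bridge requires nodal analysis (the Z5 bridge couples midpoints C and D, so the two paths cannot be reduced to a simple series/parallel combination). Setting node B to ground and injecting 1 A at node A, the 3-node admittance system at A, C, D solves to V_A = Z_AB = 0 - j0.6091 Ω = 0.6091∠-90.0° Ω.
Step 4 — Power factor: PF = cos(φ) = Re(Z)/|Z| = 3.038e-11/0.6091 = 4.988e-11.
Step 5 — Type: Im(Z) = -0.6091 ⇒ leading (phase φ = -90.0°).

PF = 4.988e-11 (leading, φ = -90.0°)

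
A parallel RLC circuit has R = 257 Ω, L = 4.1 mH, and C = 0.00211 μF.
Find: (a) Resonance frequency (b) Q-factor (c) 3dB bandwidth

Step 1 — Resonance: ω₀ = 1/√(LC) = 1/√(0.0041·2.11e-09) = 3.4e+05 rad/s.
Step 2 — f₀ = ω₀/(2π) = 5.411e+04 Hz.
Step 3 — Parallel Q: Q = R/(ω₀L) = 257/(3.4e+05·0.0041) = 0.1844.
Step 4 — Bandwidth: Δω = ω₀/Q = 1.844e+06 rad/s; BW = Δω/(2π) = 2.935e+05 Hz.

(a) f₀ = 5.411e+04 Hz  (b) Q = 0.1844  (c) BW = 2.935e+05 Hz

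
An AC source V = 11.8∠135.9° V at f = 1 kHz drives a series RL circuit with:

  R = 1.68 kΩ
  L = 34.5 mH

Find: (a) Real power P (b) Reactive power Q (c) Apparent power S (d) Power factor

Step 1 — Angular frequency: ω = 2π·f = 2π·1000 = 6283 rad/s.
Step 2 — Component impedances:
  R: Z = R = 1680 Ω
  L: Z = jωL = j·6283·0.0345 = 0 + j216.8 Ω
Step 3 — Series combination: Z_total = R + L = 1680 + j216.8 Ω = 1694∠7.4° Ω.
Step 4 — Source phasor: V = 11.8∠135.9° V = -8.474 + j8.212 V.
Step 5 — Current: I = V / Z = -0.004341 + j0.005448 A = 0.006966∠128.5° A.
Step 6 — Complex power: S = V·I* = 0.08152 + j0.01052 VA.
Step 7 — Real power: P = Re(S) = 0.08152 W.
Step 8 — Reactive power: Q = Im(S) = 0.01052 VAR.
Step 9 — Apparent power: |S| = 0.0822 VA.
Step 10 — Power factor: PF = P/|S| = 0.9918 (lagging).

(a) P = 0.08152 W  (b) Q = 0.01052 VAR  (c) S = 0.0822 VA  (d) PF = 0.9918 (lagging)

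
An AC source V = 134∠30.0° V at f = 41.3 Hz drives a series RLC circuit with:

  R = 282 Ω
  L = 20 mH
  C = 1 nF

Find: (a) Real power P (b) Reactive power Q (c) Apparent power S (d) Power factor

Step 1 — Angular frequency: ω = 2π·f = 2π·41.3 = 259.5 rad/s.
Step 2 — Component impedances:
  R: Z = R = 282 Ω
  L: Z = jωL = j·259.5·0.02 = 0 + j5.19 Ω
  C: Z = 1/(jωC) = -j/(ω·C) = 0 - j3.854e+06 Ω
Step 3 — Series combination: Z_total = R + L + C = 282 - j3.854e+06 Ω = 3.854e+06∠-90.0° Ω.
Step 4 — Source phasor: V = 134∠30.0° V = 116 + j67 V.
Step 5 — Current: I = V / Z = -1.738e-05 + j3.012e-05 A = 3.477e-05∠120.0° A.
Step 6 — Complex power: S = V·I* = 3.41e-07 - j0.00466 VA.
Step 7 — Real power: P = Re(S) = 3.41e-07 W.
Step 8 — Reactive power: Q = Im(S) = -0.00466 VAR.
Step 9 — Apparent power: |S| = 0.00466 VA.
Step 10 — Power factor: PF = P/|S| = 7.318e-05 (leading).

(a) P = 3.41e-07 W  (b) Q = -0.00466 VAR  (c) S = 0.00466 VA  (d) PF = 7.318e-05 (leading)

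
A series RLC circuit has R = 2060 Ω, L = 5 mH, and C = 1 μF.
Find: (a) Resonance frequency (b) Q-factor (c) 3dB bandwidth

Step 1 — Resonance: ω₀ = 1/√(LC) = 1/√(0.005·1e-06) = 1.414e+04 rad/s.
Step 2 — f₀ = ω₀/(2π) = 2251 Hz.
Step 3 — Series Q: Q = ω₀L/R = 1.414e+04·0.005/2060 = 0.03433.
Step 4 — Bandwidth: Δω = ω₀/Q = 4.12e+05 rad/s; BW = Δω/(2π) = 6.557e+04 Hz.

(a) f₀ = 2251 Hz  (b) Q = 0.03433  (c) BW = 6.557e+04 Hz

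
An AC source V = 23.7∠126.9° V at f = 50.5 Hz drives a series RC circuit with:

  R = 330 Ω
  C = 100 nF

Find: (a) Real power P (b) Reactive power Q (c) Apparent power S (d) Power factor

Step 1 — Angular frequency: ω = 2π·f = 2π·50.5 = 317.3 rad/s.
Step 2 — Component impedances:
  R: Z = R = 330 Ω
  C: Z = 1/(jωC) = -j/(ω·C) = 0 - j3.152e+04 Ω
Step 3 — Series combination: Z_total = R + C = 330 - j3.152e+04 Ω = 3.152e+04∠-89.4° Ω.
Step 4 — Source phasor: V = 23.7∠126.9° V = -14.23 + j18.95 V.
Step 5 — Current: I = V / Z = -0.000606 - j0.0004452 A = 0.000752∠-143.7° A.
Step 6 — Complex power: S = V·I* = 0.0001866 - j0.01782 VA.
Step 7 — Real power: P = Re(S) = 0.0001866 W.
Step 8 — Reactive power: Q = Im(S) = -0.01782 VAR.
Step 9 — Apparent power: |S| = 0.01782 VA.
Step 10 — Power factor: PF = P/|S| = 0.01047 (leading).

(a) P = 0.0001866 W  (b) Q = -0.01782 VAR  (c) S = 0.01782 VA  (d) PF = 0.01047 (leading)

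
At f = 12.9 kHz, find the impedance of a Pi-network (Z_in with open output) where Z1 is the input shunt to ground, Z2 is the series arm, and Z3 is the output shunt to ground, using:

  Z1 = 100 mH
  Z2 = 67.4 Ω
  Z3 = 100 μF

Step 1 — Angular frequency: ω = 2π·f = 2π·1.29e+04 = 8.105e+04 rad/s.
Step 2 — Component impedances:
  Z1: Z = jωL = j·8.105e+04·0.1 = 0 + j8105 Ω
  Z2: Z = R = 67.4 Ω
  Z3: Z = 1/(jωC) = -j/(ω·C) = 0 - j0.1234 Ω
Step 3 — With open output, the series arm Z2 and the output shunt Z3 appear in series to ground: Z2 + Z3 = 67.4 - j0.1234 Ω.
Step 4 — Parallel with input shunt Z1: Z_in = Z1 || (Z2 + Z3) = 67.4 + j0.4371 Ω = 67.4∠0.4° Ω.

Z = 67.4 + j0.4371 Ω = 67.4∠0.4° Ω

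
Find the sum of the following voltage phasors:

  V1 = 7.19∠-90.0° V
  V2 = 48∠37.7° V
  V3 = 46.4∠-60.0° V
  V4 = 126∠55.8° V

Step 1 — Convert each phasor to rectangular form:
  V1 = 7.19·(cos(-90.0°) + j·sin(-90.0°)) = 0 - j7.19 V
  V2 = 48·(cos(37.7°) + j·sin(37.7°)) = 37.98 + j29.35 V
  V3 = 46.4·(cos(-60.0°) + j·sin(-60.0°)) = 23.2 - j40.18 V
  V4 = 126·(cos(55.8°) + j·sin(55.8°)) = 70.82 + j104.2 V
Step 2 — Sum components: V_total = 132 + j86.19 V.
Step 3 — Convert to polar: |V_total| = 157.6 V, ∠V_total = 33.1°.

V_total = 157.6∠33.1° V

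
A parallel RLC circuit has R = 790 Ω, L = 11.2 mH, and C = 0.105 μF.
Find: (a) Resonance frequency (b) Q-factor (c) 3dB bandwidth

Step 1 — Resonance: ω₀ = 1/√(LC) = 1/√(0.0112·1.05e-07) = 2.916e+04 rad/s.
Step 2 — f₀ = ω₀/(2π) = 4641 Hz.
Step 3 — Parallel Q: Q = R/(ω₀L) = 790/(2.916e+04·0.0112) = 2.419.
Step 4 — Bandwidth: Δω = ω₀/Q = 1.206e+04 rad/s; BW = Δω/(2π) = 1919 Hz.

(a) f₀ = 4641 Hz  (b) Q = 2.419  (c) BW = 1919 Hz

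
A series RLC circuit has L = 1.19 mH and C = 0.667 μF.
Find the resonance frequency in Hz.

Step 1 — Resonance condition Im(Z)=0 gives ω₀ = 1/√(LC).
Step 2 — ω₀ = 1/√(0.00119·6.67e-07) = 3.549e+04 rad/s.
Step 3 — f₀ = ω₀/(2π) = 5649 Hz.

f₀ = 5649 Hz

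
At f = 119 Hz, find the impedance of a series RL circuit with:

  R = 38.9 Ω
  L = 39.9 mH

Step 1 — Angular frequency: ω = 2π·f = 2π·119 = 747.7 rad/s.
Step 2 — Component impedances:
  R: Z = R = 38.9 Ω
  L: Z = jωL = j·747.7·0.0399 = 0 + j29.83 Ω
Step 3 — Series combination: Z_total = R + L = 38.9 + j29.83 Ω = 49.02∠37.5° Ω.

Z = 38.9 + j29.83 Ω = 49.02∠37.5° Ω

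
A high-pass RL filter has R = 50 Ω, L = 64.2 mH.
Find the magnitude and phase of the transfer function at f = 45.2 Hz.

Step 1 — Angular frequency: ω = 2π·45.2 = 284 rad/s.
Step 2 — Transfer function: H(jω) = jωL/(R + jωL).
Step 3 — Numerator jωL = j·18.23; denominator R + jωL = 50 + j18.23.
Step 4 — H = 0.1174 + j0.3219.
Step 5 — Magnitude: |H| = 0.3426 (-9.3 dB); phase: φ = 70.0°.

|H| = 0.3426 (-9.3 dB), φ = 70.0°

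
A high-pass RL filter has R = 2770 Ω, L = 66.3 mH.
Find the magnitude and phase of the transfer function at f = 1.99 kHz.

Step 1 — Angular frequency: ω = 2π·1990 = 1.25e+04 rad/s.
Step 2 — Transfer function: H(jω) = jωL/(R + jωL).
Step 3 — Numerator jωL = j·829; denominator R + jωL = 2770 + j829.
Step 4 — H = 0.0822 + j0.2747.
Step 5 — Magnitude: |H| = 0.2867 (-10.9 dB); phase: φ = 73.3°.

|H| = 0.2867 (-10.9 dB), φ = 73.3°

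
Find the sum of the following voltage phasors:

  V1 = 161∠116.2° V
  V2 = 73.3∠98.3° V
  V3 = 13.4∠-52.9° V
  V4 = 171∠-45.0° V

Step 1 — Convert each phasor to rectangular form:
  V1 = 161·(cos(116.2°) + j·sin(116.2°)) = -71.08 + j144.5 V
  V2 = 73.3·(cos(98.3°) + j·sin(98.3°)) = -10.58 + j72.53 V
  V3 = 13.4·(cos(-52.9°) + j·sin(-52.9°)) = 8.083 - j10.69 V
  V4 = 171·(cos(-45.0°) + j·sin(-45.0°)) = 120.9 - j120.9 V
Step 2 — Sum components: V_total = 47.33 + j85.39 V.
Step 3 — Convert to polar: |V_total| = 97.63 V, ∠V_total = 61.0°.

V_total = 97.63∠61.0° V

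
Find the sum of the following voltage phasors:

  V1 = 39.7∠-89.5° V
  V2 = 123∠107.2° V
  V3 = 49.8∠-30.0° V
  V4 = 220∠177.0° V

Step 1 — Convert each phasor to rectangular form:
  V1 = 39.7·(cos(-89.5°) + j·sin(-89.5°)) = 0.3464 - j39.7 V
  V2 = 123·(cos(107.2°) + j·sin(107.2°)) = -36.37 + j117.5 V
  V3 = 49.8·(cos(-30.0°) + j·sin(-30.0°)) = 43.13 - j24.9 V
  V4 = 220·(cos(177.0°) + j·sin(177.0°)) = -219.7 + j11.51 V
Step 2 — Sum components: V_total = -212.6 + j64.41 V.
Step 3 — Convert to polar: |V_total| = 222.1 V, ∠V_total = 163.1°.

V_total = 222.1∠163.1° V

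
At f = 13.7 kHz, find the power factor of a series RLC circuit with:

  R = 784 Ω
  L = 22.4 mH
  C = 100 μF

Step 1 — Angular frequency: ω = 2π·f = 2π·1.37e+04 = 8.608e+04 rad/s.
Step 2 — Component impedances:
  R: Z = R = 784 Ω
  L: Z = jωL = j·8.608e+04·0.0224 = 0 + j1928 Ω
  C: Z = 1/(jωC) = -j/(ω·C) = 0 - j0.1162 Ω
Step 3 — Series combination: Z_total = R + L + C = 784 + j1928 Ω = 2081∠67.9° Ω.
Step 4 — Power factor: PF = cos(φ) = Re(Z)/|Z| = 784/2081 = 0.3767.
Step 5 — Type: Im(Z) = 1928 ⇒ lagging (phase φ = 67.9°).

PF = 0.3767 (lagging, φ = 67.9°)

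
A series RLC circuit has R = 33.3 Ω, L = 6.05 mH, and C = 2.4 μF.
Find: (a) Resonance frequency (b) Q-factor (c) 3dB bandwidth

Step 1 — Resonance condition Im(Z)=0 gives ω₀ = 1/√(LC).
Step 2 — ω₀ = 1/√(0.00605·2.4e-06) = 8299 rad/s.
Step 3 — f₀ = ω₀/(2π) = 1321 Hz.
Step 4 — Series Q: Q = ω₀L/R = 8299·0.00605/33.3 = 1.508.
Step 5 — 3dB bandwidth: Δω = ω₀/Q = 5504 rad/s; BW = Δω/(2π) = 876 Hz.

(a) f₀ = 1321 Hz  (b) Q = 1.508  (c) BW = 876 Hz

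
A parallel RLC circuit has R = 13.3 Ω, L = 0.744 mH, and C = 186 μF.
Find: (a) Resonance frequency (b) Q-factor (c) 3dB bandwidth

Step 1 — Resonance: ω₀ = 1/√(LC) = 1/√(0.000744·0.000186) = 2688 rad/s.
Step 2 — f₀ = ω₀/(2π) = 427.8 Hz.
Step 3 — Parallel Q: Q = R/(ω₀L) = 13.3/(2688·0.000744) = 6.65.
Step 4 — Bandwidth: Δω = ω₀/Q = 404.2 rad/s; BW = Δω/(2π) = 64.34 Hz.

(a) f₀ = 427.8 Hz  (b) Q = 6.65  (c) BW = 64.34 Hz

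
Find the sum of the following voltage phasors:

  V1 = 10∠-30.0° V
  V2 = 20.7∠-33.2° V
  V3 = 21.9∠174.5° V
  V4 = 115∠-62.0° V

Step 1 — Convert each phasor to rectangular form:
  V1 = 10·(cos(-30.0°) + j·sin(-30.0°)) = 8.66 - j5 V
  V2 = 20.7·(cos(-33.2°) + j·sin(-33.2°)) = 17.32 - j11.33 V
  V3 = 21.9·(cos(174.5°) + j·sin(174.5°)) = -21.8 + j2.099 V
  V4 = 115·(cos(-62.0°) + j·sin(-62.0°)) = 53.99 - j101.5 V
Step 2 — Sum components: V_total = 58.17 - j115.8 V.
Step 3 — Convert to polar: |V_total| = 129.6 V, ∠V_total = -63.3°.

V_total = 129.6∠-63.3° V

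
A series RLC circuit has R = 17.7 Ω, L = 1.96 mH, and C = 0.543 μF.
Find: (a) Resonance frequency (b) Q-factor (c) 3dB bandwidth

Step 1 — Resonance: ω₀ = 1/√(LC) = 1/√(0.00196·5.43e-07) = 3.065e+04 rad/s.
Step 2 — f₀ = ω₀/(2π) = 4879 Hz.
Step 3 — Series Q: Q = ω₀L/R = 3.065e+04·0.00196/17.7 = 3.394.
Step 4 — Bandwidth: Δω = ω₀/Q = 9031 rad/s; BW = Δω/(2π) = 1437 Hz.

(a) f₀ = 4879 Hz  (b) Q = 3.394  (c) BW = 1437 Hz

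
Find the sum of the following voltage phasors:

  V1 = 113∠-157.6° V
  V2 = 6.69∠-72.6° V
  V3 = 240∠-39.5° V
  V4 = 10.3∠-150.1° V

Step 1 — Convert each phasor to rectangular form:
  V1 = 113·(cos(-157.6°) + j·sin(-157.6°)) = -104.5 - j43.06 V
  V2 = 6.69·(cos(-72.6°) + j·sin(-72.6°)) = 2.001 - j6.384 V
  V3 = 240·(cos(-39.5°) + j·sin(-39.5°)) = 185.2 - j152.7 V
  V4 = 10.3·(cos(-150.1°) + j·sin(-150.1°)) = -8.929 - j5.134 V
Step 2 — Sum components: V_total = 73.79 - j207.2 V.
Step 3 — Convert to polar: |V_total| = 220 V, ∠V_total = -70.4°.

V_total = 220∠-70.4° V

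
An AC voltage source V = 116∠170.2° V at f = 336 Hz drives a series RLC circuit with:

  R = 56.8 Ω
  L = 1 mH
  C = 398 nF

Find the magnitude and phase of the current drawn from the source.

Step 1 — Angular frequency: ω = 2π·f = 2π·336 = 2111 rad/s.
Step 2 — Component impedances:
  R: Z = R = 56.8 Ω
  L: Z = jωL = j·2111·0.001 = 0 + j2.111 Ω
  C: Z = 1/(jωC) = -j/(ω·C) = 0 - j1190 Ω
Step 3 — Series combination: Z_total = R + L + C = 56.8 - j1188 Ω = 1189∠-87.3° Ω.
Step 4 — Source phasor: V = 116∠170.2° V = -114.3 + j19.74 V.
Step 5 — Ohm's law: I = V / Z_total = (-114.3 + j19.74) / (56.8 - j1188) = -0.02117 - j0.0952 A.
Step 6 — Convert to polar: |I| = 0.09753 A, ∠I = -102.5°.

I = 0.09753∠-102.5° A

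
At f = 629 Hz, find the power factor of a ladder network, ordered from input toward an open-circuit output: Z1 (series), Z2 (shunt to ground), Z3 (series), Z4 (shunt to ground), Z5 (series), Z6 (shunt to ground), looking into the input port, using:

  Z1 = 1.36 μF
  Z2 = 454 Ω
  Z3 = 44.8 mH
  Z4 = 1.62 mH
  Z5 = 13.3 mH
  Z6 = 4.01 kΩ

Step 1 — Angular frequency: ω = 2π·f = 2π·629 = 3952 rad/s.
Step 2 — Component impedances:
  Z1: Z = 1/(jωC) = -j/(ω·C) = 0 - j186.1 Ω
  Z2: Z = R = 454 Ω
  Z3: Z = jωL = j·3952·0.0448 = 0 + j177.1 Ω
  Z4: Z = jωL = j·3952·0.00162 = 0 + j6.402 Ω
  Z5: Z = jωL = j·3952·0.0133 = 0 + j52.56 Ω
  Z6: Z = R = 4010 Ω
Step 3 — Ladder network (open output): work backward from the far end, alternating series and parallel combinations. Z_in = 63.73 - j28.35 Ω = 69.76∠-24.0° Ω.
Step 4 — Power factor: PF = cos(φ) = Re(Z)/|Z| = 63.734/69.755 = 0.9137.
Step 5 — Type: Im(Z) = -28.35 ⇒ leading (phase φ = -24.0°).

PF = 0.9137 (leading, φ = -24.0°)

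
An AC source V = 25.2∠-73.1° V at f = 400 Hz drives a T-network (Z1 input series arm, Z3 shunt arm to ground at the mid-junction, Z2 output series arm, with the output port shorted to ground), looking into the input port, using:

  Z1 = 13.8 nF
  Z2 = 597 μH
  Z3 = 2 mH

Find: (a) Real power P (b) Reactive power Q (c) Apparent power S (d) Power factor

Step 1 — Angular frequency: ω = 2π·f = 2π·400 = 2513 rad/s.
Step 2 — Component impedances:
  Z1: Z = 1/(jωC) = -j/(ω·C) = 0 - j2.883e+04 Ω
  Z2: Z = jωL = j·2513·0.000597 = 0 + j1.5 Ω
  Z3: Z = jωL = j·2513·0.002 = 0 + j5.027 Ω
Step 3 — With the output port shorted to ground, the output series arm Z2 runs from the junction to ground; the shunt arm Z3 also runs from the junction to ground. They appear in parallel: Z3 || Z2 = 0 + j1.156 Ω.
Step 4 — Series with input arm Z1: Z_in = Z1 + (Z3 || Z2) = 0 - j2.883e+04 Ω = 2.883e+04∠-90.0° Ω.
Step 5 — Source phasor: V = 25.2∠-73.1° V = 7.326 - j24.11 V.
Step 6 — Current: I = V / Z = 0.0008363 + j0.0002541 A = 0.0008741∠16.9° A.
Step 7 — Complex power: S = V·I* = 0 - j0.02203 VA.
Step 8 — Real power: P = Re(S) = 0 W.
Step 9 — Reactive power: Q = Im(S) = -0.02203 VAR.
Step 10 — Apparent power: |S| = 0.02203 VA.
Step 11 — Power factor: PF = P/|S| = 0 (leading).

(a) P = 0 W  (b) Q = -0.02203 VAR  (c) S = 0.02203 VA  (d) PF = 0 (leading)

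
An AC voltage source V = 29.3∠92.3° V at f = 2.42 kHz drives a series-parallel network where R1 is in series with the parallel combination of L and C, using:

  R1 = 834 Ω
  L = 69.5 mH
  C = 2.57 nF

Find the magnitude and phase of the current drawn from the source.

Step 1 — Angular frequency: ω = 2π·f = 2π·2420 = 1.521e+04 rad/s.
Step 2 — Component impedances:
  R1: Z = R = 834 Ω
  L: Z = jωL = j·1.521e+04·0.0695 = 0 + j1057 Ω
  C: Z = 1/(jωC) = -j/(ω·C) = 0 - j2.559e+04 Ω
Step 3 — Parallel branch: L || C = 1/(1/L + 1/C) = 0 + j1102 Ω.
Step 4 — Series with R1: Z_total = R1 + (L || C) = 834 + j1102 Ω = 1382∠52.9° Ω.
Step 5 — Source phasor: V = 29.3∠92.3° V = -1.176 + j29.28 V.
Step 6 — Ohm's law: I = V / Z_total = (-1.176 + j29.28) / (834 + j1102) = 0.01638 + j0.01346 A.
Step 7 — Convert to polar: |I| = 0.0212 A, ∠I = 39.4°.

I = 0.0212∠39.4° A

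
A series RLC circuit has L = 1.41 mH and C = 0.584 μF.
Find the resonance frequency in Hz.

Step 1 — Resonance condition Im(Z)=0 gives ω₀ = 1/√(LC).
Step 2 — ω₀ = 1/√(0.00141·5.84e-07) = 3.485e+04 rad/s.
Step 3 — f₀ = ω₀/(2π) = 5546 Hz.

f₀ = 5546 Hz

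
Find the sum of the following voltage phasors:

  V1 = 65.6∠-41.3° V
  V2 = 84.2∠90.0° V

Step 1 — Convert each phasor to rectangular form:
  V1 = 65.6·(cos(-41.3°) + j·sin(-41.3°)) = 49.28 - j43.3 V
  V2 = 84.2·(cos(90.0°) + j·sin(90.0°)) = 0 + j84.2 V
Step 2 — Sum components: V_total = 49.28 + j40.9 V.
Step 3 — Convert to polar: |V_total| = 64.05 V, ∠V_total = 39.7°.

V_total = 64.05∠39.7° V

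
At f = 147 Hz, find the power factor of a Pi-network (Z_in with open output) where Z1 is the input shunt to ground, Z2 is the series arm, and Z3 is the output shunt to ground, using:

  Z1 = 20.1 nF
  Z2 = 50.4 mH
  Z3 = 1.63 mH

Step 1 — Angular frequency: ω = 2π·f = 2π·147 = 923.6 rad/s.
Step 2 — Component impedances:
  Z1: Z = 1/(jωC) = -j/(ω·C) = 0 - j5.387e+04 Ω
  Z2: Z = jωL = j·923.6·0.0504 = 0 + j46.55 Ω
  Z3: Z = jωL = j·923.6·0.00163 = 0 + j1.506 Ω
Step 3 — With open output, the series arm Z2 and the output shunt Z3 appear in series to ground: Z2 + Z3 = 0 + j48.06 Ω.
Step 4 — Parallel with input shunt Z1: Z_in = Z1 || (Z2 + Z3) = 0 + j48.1 Ω = 48.1∠90.0° Ω.
Step 5 — Power factor: PF = cos(φ) = Re(Z)/|Z| = -0/48.1 = -0.
Step 6 — Type: Im(Z) = 48.1 ⇒ lagging (phase φ = 90.0°).

PF = -0 (lagging, φ = 90.0°)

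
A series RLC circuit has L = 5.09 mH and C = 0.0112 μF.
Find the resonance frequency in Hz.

Step 1 — Resonance condition Im(Z)=0 gives ω₀ = 1/√(LC).
Step 2 — ω₀ = 1/√(0.00509·1.12e-08) = 1.324e+05 rad/s.
Step 3 — f₀ = ω₀/(2π) = 2.108e+04 Hz.

f₀ = 2.108e+04 Hz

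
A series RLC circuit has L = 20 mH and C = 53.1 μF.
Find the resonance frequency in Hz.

Step 1 — Resonance condition Im(Z)=0 gives ω₀ = 1/√(LC).
Step 2 — ω₀ = 1/√(0.02·5.31e-05) = 970.4 rad/s.
Step 3 — f₀ = ω₀/(2π) = 154.4 Hz.

f₀ = 154.4 Hz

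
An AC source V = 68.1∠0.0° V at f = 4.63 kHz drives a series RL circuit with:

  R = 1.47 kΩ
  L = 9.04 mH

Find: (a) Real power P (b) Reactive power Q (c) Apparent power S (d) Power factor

Step 1 — Angular frequency: ω = 2π·f = 2π·4630 = 2.909e+04 rad/s.
Step 2 — Component impedances:
  R: Z = R = 1470 Ω
  L: Z = jωL = j·2.909e+04·0.00904 = 0 + j263 Ω
Step 3 — Series combination: Z_total = R + L = 1470 + j263 Ω = 1493∠10.1° Ω.
Step 4 — Source phasor: V = 68.1∠0.0° V = 68.1 V.
Step 5 — Current: I = V / Z = 0.04489 - j0.008031 A = 0.0456∠-10.1° A.
Step 6 — Complex power: S = V·I* = 3.057 + j0.5469 VA.
Step 7 — Real power: P = Re(S) = 3.057 W.
Step 8 — Reactive power: Q = Im(S) = 0.5469 VAR.
Step 9 — Apparent power: |S| = 3.106 VA.
Step 10 — Power factor: PF = P/|S| = 0.9844 (lagging).

(a) P = 3.057 W  (b) Q = 0.5469 VAR  (c) S = 3.106 VA  (d) PF = 0.9844 (lagging)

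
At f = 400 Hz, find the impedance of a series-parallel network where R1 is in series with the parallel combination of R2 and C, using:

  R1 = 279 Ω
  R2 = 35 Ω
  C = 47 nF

Step 1 — Angular frequency: ω = 2π·f = 2π·400 = 2513 rad/s.
Step 2 — Component impedances:
  R1: Z = R = 279 Ω
  R2: Z = R = 35 Ω
  C: Z = 1/(jωC) = -j/(ω·C) = 0 - j8466 Ω
Step 3 — Parallel branch: R2 || C = 1/(1/R2 + 1/C) = 35 - j0.1447 Ω.
Step 4 — Series with R1: Z_total = R1 + (R2 || C) = 314 - j0.1447 Ω = 314∠-0.0° Ω.

Z = 314 - j0.1447 Ω = 314∠-0.0° Ω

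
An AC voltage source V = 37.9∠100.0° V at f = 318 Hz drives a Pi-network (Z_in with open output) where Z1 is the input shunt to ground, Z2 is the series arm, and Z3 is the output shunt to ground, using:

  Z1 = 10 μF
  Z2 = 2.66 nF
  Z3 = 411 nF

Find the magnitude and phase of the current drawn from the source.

Step 1 — Angular frequency: ω = 2π·f = 2π·318 = 1998 rad/s.
Step 2 — Component impedances:
  Z1: Z = 1/(jωC) = -j/(ω·C) = 0 - j50.05 Ω
  Z2: Z = 1/(jωC) = -j/(ω·C) = 0 - j1.882e+05 Ω
  Z3: Z = 1/(jωC) = -j/(ω·C) = 0 - j1218 Ω
Step 3 — With open output, the series arm Z2 and the output shunt Z3 appear in series to ground: Z2 + Z3 = 0 - j1.894e+05 Ω.
Step 4 — Parallel with input shunt Z1: Z_in = Z1 || (Z2 + Z3) = 0 - j50.04 Ω = 50.04∠-90.0° Ω.
Step 5 — Source phasor: V = 37.9∠100.0° V = -6.581 + j37.32 V.
Step 6 — Ohm's law: I = V / Z_total = (-6.581 + j37.32) / (0 - j50.04) = -0.746 - j0.1315 A.
Step 7 — Convert to polar: |I| = 0.7575 A, ∠I = -170.0°.

I = 0.7575∠-170.0° A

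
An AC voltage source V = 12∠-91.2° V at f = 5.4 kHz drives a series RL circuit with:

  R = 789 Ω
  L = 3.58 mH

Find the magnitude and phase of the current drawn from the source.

Step 1 — Angular frequency: ω = 2π·f = 2π·5400 = 3.393e+04 rad/s.
Step 2 — Component impedances:
  R: Z = R = 789 Ω
  L: Z = jωL = j·3.393e+04·0.00358 = 0 + j121.5 Ω
Step 3 — Series combination: Z_total = R + L = 789 + j121.5 Ω = 798.3∠8.8° Ω.
Step 4 — Source phasor: V = 12∠-91.2° V = -0.2513 - j12 V.
Step 5 — Ohm's law: I = V / Z_total = (-0.2513 - j12) / (789 + j121.5) = -0.002598 - j0.01481 A.
Step 6 — Convert to polar: |I| = 0.01503 A, ∠I = -100.0°.

I = 0.01503∠-100.0° A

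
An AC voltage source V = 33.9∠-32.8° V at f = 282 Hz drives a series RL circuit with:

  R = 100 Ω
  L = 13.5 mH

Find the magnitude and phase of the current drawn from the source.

Step 1 — Angular frequency: ω = 2π·f = 2π·282 = 1772 rad/s.
Step 2 — Component impedances:
  R: Z = R = 100 Ω
  L: Z = jωL = j·1772·0.0135 = 0 + j23.92 Ω
Step 3 — Series combination: Z_total = R + L = 100 + j23.92 Ω = 102.8∠13.5° Ω.
Step 4 — Source phasor: V = 33.9∠-32.8° V = 28.5 - j18.36 V.
Step 5 — Ohm's law: I = V / Z_total = (28.5 - j18.36) / (100 + j23.92) = 0.228 - j0.2382 A.
Step 6 — Convert to polar: |I| = 0.3297 A, ∠I = -46.3°.

I = 0.3297∠-46.3° A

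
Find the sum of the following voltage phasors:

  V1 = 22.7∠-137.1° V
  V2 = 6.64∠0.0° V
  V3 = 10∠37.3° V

Step 1 — Convert each phasor to rectangular form:
  V1 = 22.7·(cos(-137.1°) + j·sin(-137.1°)) = -16.63 - j15.45 V
  V2 = 6.64·(cos(0.0°) + j·sin(0.0°)) = 6.64 V
  V3 = 10·(cos(37.3°) + j·sin(37.3°)) = 7.955 + j6.06 V
Step 2 — Sum components: V_total = -2.034 - j9.392 V.
Step 3 — Convert to polar: |V_total| = 9.61 V, ∠V_total = -102.2°.

V_total = 9.61∠-102.2° V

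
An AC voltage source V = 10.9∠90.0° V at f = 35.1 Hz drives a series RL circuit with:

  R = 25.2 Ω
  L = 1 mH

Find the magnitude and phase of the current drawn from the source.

Step 1 — Angular frequency: ω = 2π·f = 2π·35.1 = 220.5 rad/s.
Step 2 — Component impedances:
  R: Z = R = 25.2 Ω
  L: Z = jωL = j·220.5·0.001 = 0 + j0.2205 Ω
Step 3 — Series combination: Z_total = R + L = 25.2 + j0.2205 Ω = 25.2∠0.5° Ω.
Step 4 — Source phasor: V = 10.9∠90.0° V = 0 + j10.9 V.
Step 5 — Ohm's law: I = V / Z_total = (0 + j10.9) / (25.2 + j0.2205) = 0.003785 + j0.4325 A.
Step 6 — Convert to polar: |I| = 0.4325 A, ∠I = 89.5°.

I = 0.4325∠89.5° A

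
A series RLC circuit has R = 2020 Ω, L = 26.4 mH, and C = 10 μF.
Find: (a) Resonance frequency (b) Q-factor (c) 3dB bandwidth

Step 1 — Resonance condition Im(Z)=0 gives ω₀ = 1/√(LC).
Step 2 — ω₀ = 1/√(0.0264·1e-05) = 1946 rad/s.
Step 3 — f₀ = ω₀/(2π) = 309.8 Hz.
Step 4 — Series Q: Q = ω₀L/R = 1946·0.0264/2020 = 0.02544.
Step 5 — 3dB bandwidth: Δω = ω₀/Q = 7.652e+04 rad/s; BW = Δω/(2π) = 1.218e+04 Hz.

(a) f₀ = 309.8 Hz  (b) Q = 0.02544  (c) BW = 1.218e+04 Hz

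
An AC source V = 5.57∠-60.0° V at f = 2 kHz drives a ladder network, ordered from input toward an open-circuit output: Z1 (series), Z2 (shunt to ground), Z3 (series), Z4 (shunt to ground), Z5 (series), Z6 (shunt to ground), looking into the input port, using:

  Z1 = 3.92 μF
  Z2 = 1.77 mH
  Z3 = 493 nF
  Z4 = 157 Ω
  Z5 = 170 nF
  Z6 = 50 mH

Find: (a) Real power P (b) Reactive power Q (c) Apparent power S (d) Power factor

Step 1 — Angular frequency: ω = 2π·f = 2π·2000 = 1.257e+04 rad/s.
Step 2 — Component impedances:
  Z1: Z = 1/(jωC) = -j/(ω·C) = 0 - j20.3 Ω
  Z2: Z = jωL = j·1.257e+04·0.00177 = 0 + j22.24 Ω
  Z3: Z = 1/(jωC) = -j/(ω·C) = 0 - j161.4 Ω
  Z4: Z = R = 157 Ω
  Z5: Z = 1/(jωC) = -j/(ω·C) = 0 - j468.1 Ω
  Z6: Z = jωL = j·1.257e+04·0.05 = 0 + j628.3 Ω
Step 3 — Ladder network (open output): work backward from the far end, alternating series and parallel combinations. Z_in = 3.924 + j4.915 Ω = 6.29∠51.4° Ω.
Step 4 — Source phasor: V = 5.57∠-60.0° V = 2.785 - j4.824 V.
Step 5 — Current: I = V / Z = -0.3231 - j0.8245 A = 0.8856∠-111.4° A.
Step 6 — Complex power: S = V·I* = 3.077 + j3.855 VA.
Step 7 — Real power: P = Re(S) = 3.077 W.
Step 8 — Reactive power: Q = Im(S) = 3.855 VAR.
Step 9 — Apparent power: |S| = 4.933 VA.
Step 10 — Power factor: PF = P/|S| = 0.6239 (lagging).

(a) P = 3.077 W  (b) Q = 3.855 VAR  (c) S = 4.933 VA  (d) PF = 0.6239 (lagging)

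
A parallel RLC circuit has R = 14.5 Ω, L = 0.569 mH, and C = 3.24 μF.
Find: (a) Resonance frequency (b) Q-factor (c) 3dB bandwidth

Step 1 — Resonance: ω₀ = 1/√(LC) = 1/√(0.000569·3.24e-06) = 2.329e+04 rad/s.
Step 2 — f₀ = ω₀/(2π) = 3707 Hz.
Step 3 — Parallel Q: Q = R/(ω₀L) = 14.5/(2.329e+04·0.000569) = 1.094.
Step 4 — Bandwidth: Δω = ω₀/Q = 2.129e+04 rad/s; BW = Δω/(2π) = 3388 Hz.

(a) f₀ = 3707 Hz  (b) Q = 1.094  (c) BW = 3388 Hz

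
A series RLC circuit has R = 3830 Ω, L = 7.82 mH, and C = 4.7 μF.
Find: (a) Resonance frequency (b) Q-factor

Step 1 — Resonance condition Im(Z)=0 gives ω₀ = 1/√(LC).
Step 2 — ω₀ = 1/√(0.00782·4.7e-06) = 5216 rad/s.
Step 3 — f₀ = ω₀/(2π) = 830.2 Hz.
Step 4 — Series Q: Q = ω₀L/R = 5216·0.00782/3830 = 0.01065.

(a) f₀ = 830.2 Hz  (b) Q = 0.01065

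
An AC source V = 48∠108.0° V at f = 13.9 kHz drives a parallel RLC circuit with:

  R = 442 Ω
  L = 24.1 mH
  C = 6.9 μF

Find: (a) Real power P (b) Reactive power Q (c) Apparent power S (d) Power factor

Step 1 — Angular frequency: ω = 2π·f = 2π·1.39e+04 = 8.734e+04 rad/s.
Step 2 — Component impedances:
  R: Z = R = 442 Ω
  L: Z = jωL = j·8.734e+04·0.0241 = 0 + j2105 Ω
  C: Z = 1/(jωC) = -j/(ω·C) = 0 - j1.659 Ω
Step 3 — Parallel combination: 1/Z_total = 1/R + 1/L + 1/C; Z_total = 0.00624 - j1.661 Ω = 1.661∠-89.8° Ω.
Step 4 — Source phasor: V = 48∠108.0° V = -14.83 + j45.65 V.
Step 5 — Current: I = V / Z = -27.52 - j8.828 A = 28.9∠-162.2° A.
Step 6 — Complex power: S = V·I* = 5.213 - j1387 VA.
Step 7 — Real power: P = Re(S) = 5.213 W.
Step 8 — Reactive power: Q = Im(S) = -1387 VAR.
Step 9 — Apparent power: |S| = 1387 VA.
Step 10 — Power factor: PF = P/|S| = 0.003757 (leading).

(a) P = 5.213 W  (b) Q = -1387 VAR  (c) S = 1387 VA  (d) PF = 0.003757 (leading)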